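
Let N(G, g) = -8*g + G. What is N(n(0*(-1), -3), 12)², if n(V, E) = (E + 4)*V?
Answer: 9216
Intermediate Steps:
n(V, E) = V*(4 + E) (n(V, E) = (4 + E)*V = V*(4 + E))
N(G, g) = G - 8*g
N(n(0*(-1), -3), 12)² = ((0*(-1))*(4 - 3) - 8*12)² = (0*1 - 96)² = (0 - 96)² = (-96)² = 9216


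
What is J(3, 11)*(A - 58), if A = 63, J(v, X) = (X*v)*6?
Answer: 990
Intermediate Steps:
J(v, X) = 6*X*v
J(3, 11)*(A - 58) = (6*11*3)*(63 - 58) = 198*5 = 990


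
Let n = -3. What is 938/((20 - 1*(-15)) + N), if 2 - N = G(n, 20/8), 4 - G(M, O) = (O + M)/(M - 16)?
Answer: 35644/1255 ≈ 28.402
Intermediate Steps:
G(M, O) = 4 - (M + O)/(-16 + M) (G(M, O) = 4 - (O + M)/(M - 16) = 4 - (M + O)/(-16 + M))
N = -75/38 (N = 2 - (-64 - 20/8 + 3*(-3))/(-16 - 3) = 2 - (-64 - 20/8 - 9)/(-19) = 2 - (-1)*(-64 - 1*5/2 - 9)/19 = 2 - (-1)*(-64 - 5/2 - 9)/19 = 2 - (-1)*(-151)/(19*2) = 2 - 1*151/38 = 2 - 151/38 = -75/38 ≈ -1.9737)
938/((20 - 1*(-15)) + N) = 938/((20 - 1*(-15)) - 75/38) = 938/((20 + 15) - 75/38) = 938/(35 - 75/38) = 938/(1255/38) = 938*(38/1255) = 35644/1255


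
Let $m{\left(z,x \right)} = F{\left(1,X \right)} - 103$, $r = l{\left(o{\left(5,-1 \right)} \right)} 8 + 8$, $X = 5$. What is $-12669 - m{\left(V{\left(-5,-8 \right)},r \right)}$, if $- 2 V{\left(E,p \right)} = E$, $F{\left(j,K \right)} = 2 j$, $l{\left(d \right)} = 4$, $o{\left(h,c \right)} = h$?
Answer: $-12568$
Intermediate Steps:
$V{\left(E,p \right)} = - \frac{E}{2}$
$r = 40$ ($r = 4 \cdot 8 + 8 = 32 + 8 = 40$)
$m{\left(z,x \right)} = -101$ ($m{\left(z,x \right)} = 2 \cdot 1 - 103 = 2 - 103 = -101$)
$-12669 - m{\left(V{\left(-5,-8 \right)},r \right)} = -12669 - -101 = -12669 + 101 = -12568$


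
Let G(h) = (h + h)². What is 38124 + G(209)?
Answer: 212848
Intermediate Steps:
G(h) = 4*h² (G(h) = (2*h)² = 4*h²)
38124 + G(209) = 38124 + 4*209² = 38124 + 4*43681 = 38124 + 174724 = 212848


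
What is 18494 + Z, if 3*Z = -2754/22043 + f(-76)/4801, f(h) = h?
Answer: 5871558777304/317485329 ≈ 18494.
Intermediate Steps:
Z = -14897222/317485329 (Z = (-2754/22043 - 76/4801)/3 = (⅓)*(-14897222/105828443) = -14897222/317485329 ≈ -0.046923)
18494 + Z = 18494 - 14897222/317485329 = 5871558777304/317485329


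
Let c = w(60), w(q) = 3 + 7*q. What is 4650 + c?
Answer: 5073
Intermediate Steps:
c = 423 (c = 3 + 7*60 = 3 + 420 = 423)
4650 + c = 4650 + 423 = 5073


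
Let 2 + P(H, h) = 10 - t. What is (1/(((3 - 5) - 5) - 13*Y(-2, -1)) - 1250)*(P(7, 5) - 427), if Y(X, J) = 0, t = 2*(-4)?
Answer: 3596661/7 ≈ 5.1381e+5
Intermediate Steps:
t = -8
P(H, h) = 16 (P(H, h) = -2 + (10 - 1*(-8)) = -2 + (10 + 8) = -2 + 18 = 16)
(1/(((3 - 5) - 5) - 13*Y(-2, -1)) - 1250)*(P(7, 5) - 427) = (1/(((3 - 5) - 5) - 13*0) - 1250)*(16 - 427) = (1/((-2 - 5) + 0) - 1250)*(-411) = (1/(-7 + 0) - 1250)*(-411) = (1/(-7) - 1250)*(-411) = (-⅐ - 1250)*(-411) = -8751/7*(-411) = 3596661/7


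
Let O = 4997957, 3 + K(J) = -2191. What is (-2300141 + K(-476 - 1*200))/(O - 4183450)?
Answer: -2302335/814507 ≈ -2.8267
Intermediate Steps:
K(J) = -2194 (K(J) = -3 - 2191 = -2194)
(-2300141 + K(-476 - 1*200))/(O - 4183450) = (-2300141 - 2194)/(4997957 - 4183450) = -2302335/814507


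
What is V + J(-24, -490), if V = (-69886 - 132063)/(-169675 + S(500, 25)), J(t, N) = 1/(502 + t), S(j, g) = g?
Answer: 24175318/20273175 ≈ 1.1925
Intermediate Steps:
V = 201949/169650 (V = (-69886 - 132063)/(-169675 + 25) = -201949/(-169650) = -201949*(-1/169650) = 201949/169650 ≈ 1.1904)
V + J(-24, -490) = 201949/169650 + 1/(502 - 24) = 201949/169650 + 1/478 = 24175318/20273175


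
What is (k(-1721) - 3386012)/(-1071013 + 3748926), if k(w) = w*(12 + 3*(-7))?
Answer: -3370523/2677913 ≈ -1.2586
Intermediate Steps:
k(w) = -9*w (k(w) = w*(12 - 21) = w*(-9) = -9*w)
(k(-1721) - 3386012)/(-1071013 + 3748926) = (-9*(-1721) - 3386012)/(-1071013 + 3748926) = (15489 - 3386012)/2677913 = -3370523*1/2677913 = -3370523/2677913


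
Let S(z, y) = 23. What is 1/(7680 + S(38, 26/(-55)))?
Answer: 1/7703 ≈ 0.00012982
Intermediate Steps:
1/(7680 + S(38, 26/(-55))) = 1/(7680 + 23) = 1/7703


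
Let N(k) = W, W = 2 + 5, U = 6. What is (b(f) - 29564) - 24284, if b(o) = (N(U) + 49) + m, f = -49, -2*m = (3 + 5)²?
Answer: -53824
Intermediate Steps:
m = -32 (m = -(3 + 5)²/2 = -½*8² = -½*64 = -32)
W = 7
N(k) = 7
b(o) = 24 (b(o) = (7 + 49) - 32 = 56 - 32 = 24)
(b(f) - 29564) - 24284 = (24 - 29564) - 24284 = -29540 - 24284 = -53824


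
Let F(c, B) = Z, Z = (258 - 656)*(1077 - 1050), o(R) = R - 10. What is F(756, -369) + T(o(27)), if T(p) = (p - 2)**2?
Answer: -10521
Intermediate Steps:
o(R) = -10 + R
Z = -10746 (Z = -398*27 = -10746)
F(c, B) = -10746
T(p) = (-2 + p)**2
F(756, -369) + T(o(27)) = -10746 + (-2 + (-10 + 27))**2 = -10746 + (-2 + 17)**2 = -10746 + 15**2 = -10746 + 225 = -10521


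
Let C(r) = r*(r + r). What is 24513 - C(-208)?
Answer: -62015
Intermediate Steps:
C(r) = 2*r² (C(r) = r*(2*r) = 2*r²)
24513 - C(-208) = 24513 - 2*(-208)² = 24513 - 2*43264 = 24513 - 1*86528 = 24513 - 86528 = -62015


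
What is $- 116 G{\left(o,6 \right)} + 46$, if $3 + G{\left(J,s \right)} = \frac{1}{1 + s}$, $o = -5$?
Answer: $\frac{2642}{7} \approx 377.43$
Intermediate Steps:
$G{\left(J,s \right)} = -3 + \frac{1}{1 + s}$
$- 116 G{\left(o,6 \right)} + 46 = - 116 \frac{-2 - 18}{1 + 6} + 46 = - 116 \frac{-2 - 18}{7} + 46 = - 116 \cdot \frac{1}{7} \left(-20\right) + 46 = \left(-116\right) \left(- \frac{20}{7}\right) + 46 = \frac{2320}{7} + 46 = \frac{2642}{7}$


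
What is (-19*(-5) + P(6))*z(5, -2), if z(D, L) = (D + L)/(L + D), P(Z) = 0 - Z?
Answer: 89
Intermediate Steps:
P(Z) = -Z
z(D, L) = 1 (z(D, L) = (D + L)/(D + L) = 1)
(-19*(-5) + P(6))*z(5, -2) = (-19*(-5) - 1*6)*1 = (95 - 6)*1 = 89*1 = 89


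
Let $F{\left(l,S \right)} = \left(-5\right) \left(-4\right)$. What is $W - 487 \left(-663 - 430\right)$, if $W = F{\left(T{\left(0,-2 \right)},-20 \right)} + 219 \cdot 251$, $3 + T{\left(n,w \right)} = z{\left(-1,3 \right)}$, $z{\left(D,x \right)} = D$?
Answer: $587280$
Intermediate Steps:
$T{\left(n,w \right)} = -4$ ($T{\left(n,w \right)} = -3 - 1 = -4$)
$F{\left(l,S \right)} = 20$
$W = 54989$ ($W = 20 + 219 \cdot 251 = 20 + 54969 = 54989$)
$W - 487 \left(-663 - 430\right) = 54989 - 487 \left(-663 - 430\right) = 54989 - 487 \left(-1093\right) = 54989 - -532291 = 54989 + 532291 = 587280$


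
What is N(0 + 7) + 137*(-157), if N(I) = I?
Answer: -21502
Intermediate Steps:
N(0 + 7) + 137*(-157) = (0 + 7) + 137*(-157) = 7 - 21509 = -21502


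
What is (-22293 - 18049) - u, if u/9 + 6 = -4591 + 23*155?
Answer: -31054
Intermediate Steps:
u = -9288 (u = -54 + 9*(-4591 + 23*155) = -54 + 9*(-4591 + 3565) = -54 + 9*(-1026) = -54 - 9234 = -9288)
(-22293 - 18049) - u = (-22293 - 18049) - 1*(-9288) = -40342 + 9288 = -31054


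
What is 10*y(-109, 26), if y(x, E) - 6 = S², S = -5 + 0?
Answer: 310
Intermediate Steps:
S = -5
y(x, E) = 31 (y(x, E) = 6 + (-5)² = 6 + 25 = 31)
10*y(-109, 26) = 10*31 = 310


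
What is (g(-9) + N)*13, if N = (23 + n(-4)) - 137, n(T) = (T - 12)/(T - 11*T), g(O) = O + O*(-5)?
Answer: -5096/5 ≈ -1019.2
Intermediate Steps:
g(O) = -4*O (g(O) = O - 5*O = -4*O)
n(T) = -(-12 + T)/(10*T) (n(T) = (-12 + T)/((-10*T)) = (-12 + T)*(-1/(10*T)) = -(-12 + T)/(10*T))
N = -572/5 (N = (23 + (⅒)*(12 - 1*(-4))/(-4)) - 137 = (23 + (⅒)*(-¼)*(12 + 4)) - 137 = (23 + (⅒)*(-¼)*16) - 137 = (23 - ⅖) - 137 = 113/5 - 137 = -572/5 ≈ -114.40)
(g(-9) + N)*13 = (-4*(-9) - 572/5)*13 = (36 - 572/5)*13 = -392/5*13 = -5096/5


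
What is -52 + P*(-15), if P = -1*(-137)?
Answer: -2107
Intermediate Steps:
P = 137
-52 + P*(-15) = -52 + 137*(-15) = -52 - 2055 = -2107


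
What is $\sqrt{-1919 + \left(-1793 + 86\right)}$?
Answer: $7 i \sqrt{74} \approx 60.216 i$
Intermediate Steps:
$\sqrt{-1919 + \left(-1793 + 86\right)} = \sqrt{-1919 - 1707} = \sqrt{-3626} = 7 i \sqrt{74}$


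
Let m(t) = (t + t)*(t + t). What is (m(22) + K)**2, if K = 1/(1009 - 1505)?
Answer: 922089665025/246016 ≈ 3.7481e+6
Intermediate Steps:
m(t) = 4*t**2 (m(t) = (2*t)*(2*t) = 4*t**2)
K = -1/496 (K = 1/(-496) = -1/496 ≈ -0.0020161)
(m(22) + K)**2 = (4*22**2 - 1/496)**2 = (4*484 - 1/496)**2 = (1936 - 1/496)**2 = (960255/496)**2 = 922089665025/246016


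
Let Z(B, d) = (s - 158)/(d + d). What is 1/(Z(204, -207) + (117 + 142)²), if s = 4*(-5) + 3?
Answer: 414/27771709 ≈ 1.4907e-5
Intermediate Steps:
s = -17 (s = -20 + 3 = -17)
Z(B, d) = -175/(2*d) (Z(B, d) = (-17 - 158)/(d + d) = -175*1/(2*d) = -175/(2*d))
1/(Z(204, -207) + (117 + 142)²) = 1/(-175/2/(-207) + (117 + 142)²) = 1/(-175/2*(-1/207) + 259²) = 1/(175/414 + 67081) = 1/(27771709/414) = 414/27771709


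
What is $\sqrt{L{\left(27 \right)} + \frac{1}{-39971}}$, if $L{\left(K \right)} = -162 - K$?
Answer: $\frac{2 i \sqrt{75490429730}}{39971} \approx 13.748 i$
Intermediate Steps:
$\sqrt{L{\left(27 \right)} + \frac{1}{-39971}} = \sqrt{\left(-162 - 27\right) + \frac{1}{-39971}} = \sqrt{\left(-162 - 27\right) - \frac{1}{39971}} = \sqrt{-189 - \frac{1}{39971}} = \sqrt{- \frac{7554520}{39971}} = \frac{2 i \sqrt{75490429730}}{39971}$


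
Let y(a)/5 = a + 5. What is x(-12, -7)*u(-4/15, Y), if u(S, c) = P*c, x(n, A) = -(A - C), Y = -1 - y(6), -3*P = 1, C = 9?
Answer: 896/3 ≈ 298.67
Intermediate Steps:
y(a) = 25 + 5*a (y(a) = 5*(a + 5) = 5*(5 + a) = 25 + 5*a)
P = -⅓ (P = -⅓*1 = -⅓ ≈ -0.33333)
Y = -56 (Y = -1 - (25 + 5*6) = -1 - (25 + 30) = -1 - 1*55 = -1 - 55 = -56)
x(n, A) = 9 - A (x(n, A) = -(A - 1*9) = -(A - 9) = -(-9 + A) = 9 - A)
u(S, c) = -c/3
x(-12, -7)*u(-4/15, Y) = (9 - 1*(-7))*(-⅓*(-56)) = (9 + 7)*(56/3) = 16*(56/3) = 896/3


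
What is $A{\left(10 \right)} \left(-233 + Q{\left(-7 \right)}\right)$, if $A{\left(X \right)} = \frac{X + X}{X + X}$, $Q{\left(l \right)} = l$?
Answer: $-240$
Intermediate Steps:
$A{\left(X \right)} = 1$ ($A{\left(X \right)} = \frac{2 X}{2 X} = 2 X \frac{1}{2 X} = 1$)
$A{\left(10 \right)} \left(-233 + Q{\left(-7 \right)}\right) = 1 \left(-233 - 7\right) = 1 \left(-240\right) = -240$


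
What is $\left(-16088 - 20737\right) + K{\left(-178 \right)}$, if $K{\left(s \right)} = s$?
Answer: $-37003$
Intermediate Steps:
$\left(-16088 - 20737\right) + K{\left(-178 \right)} = \left(-16088 - 20737\right) - 178 = -36825 - 178 = -37003$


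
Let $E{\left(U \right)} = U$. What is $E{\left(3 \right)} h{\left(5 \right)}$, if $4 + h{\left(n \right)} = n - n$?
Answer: $-12$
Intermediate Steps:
$h{\left(n \right)} = -4$ ($h{\left(n \right)} = -4 + \left(n - n\right) = -4 + 0 = -4$)
$E{\left(3 \right)} h{\left(5 \right)} = 3 \left(-4\right) = -12$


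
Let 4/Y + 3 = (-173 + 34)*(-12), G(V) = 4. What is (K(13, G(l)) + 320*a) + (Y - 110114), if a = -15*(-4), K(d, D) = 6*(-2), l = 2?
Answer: -151391786/1665 ≈ -90926.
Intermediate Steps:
K(d, D) = -12
Y = 4/1665 (Y = 4/(-3 + (-173 + 34)*(-12)) = 4/(-3 - 139*(-12)) = 4/(-3 + 1668) = 4/1665 ≈ 0.0024024)
a = 60
(K(13, G(l)) + 320*a) + (Y - 110114) = (-12 + 320*60) + (4/1665 - 110114) = (-12 + 19200) - 183339806/1665 = 19188 - 183339806/1665 = -151391786/1665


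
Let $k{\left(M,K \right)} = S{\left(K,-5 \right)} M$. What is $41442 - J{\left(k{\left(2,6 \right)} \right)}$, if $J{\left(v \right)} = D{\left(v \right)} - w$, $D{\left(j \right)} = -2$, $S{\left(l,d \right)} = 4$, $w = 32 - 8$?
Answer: $41468$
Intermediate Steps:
$w = 24$
$k{\left(M,K \right)} = 4 M$
$J{\left(v \right)} = -26$ ($J{\left(v \right)} = -2 - 24 = -26$)
$41442 - J{\left(k{\left(2,6 \right)} \right)} = 41442 - -26 = 41442 + 26 = 41468$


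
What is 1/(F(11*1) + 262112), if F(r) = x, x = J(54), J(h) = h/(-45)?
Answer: 5/1310554 ≈ 3.8152e-6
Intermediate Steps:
J(h) = -h/45 (J(h) = h*(-1/45) = -h/45)
x = -6/5 (x = -1/45*54 = -6/5 ≈ -1.2000)
F(r) = -6/5
1/(F(11*1) + 262112) = 1/(-6/5 + 262112) = 1/(1310554/5) = 5/1310554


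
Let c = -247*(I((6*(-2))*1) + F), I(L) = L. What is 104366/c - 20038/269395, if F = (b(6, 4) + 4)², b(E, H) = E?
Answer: -331990983/68088020 ≈ -4.8759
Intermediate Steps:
F = 100 (F = (6 + 4)² = 10² = 100)
c = -21736 (c = -247*((6*(-2))*1 + 100) = -247*(-12*1 + 100) = -247*(-12 + 100) = -247*88 = -21736)
104366/c - 20038/269395 = 104366/(-21736) - 20038/269395 = 104366*(-1/21736) - 20038*1/269395 = -52183/10868 - 466/6265 = -331990983/68088020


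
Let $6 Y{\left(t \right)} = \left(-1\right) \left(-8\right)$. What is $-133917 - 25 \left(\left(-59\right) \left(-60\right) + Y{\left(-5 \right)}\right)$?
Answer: $- \frac{667351}{3} \approx -2.2245 \cdot 10^{5}$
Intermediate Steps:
$Y{\left(t \right)} = \frac{4}{3}$ ($Y{\left(t \right)} = \frac{\left(-1\right) \left(-8\right)}{6} = \frac{1}{6} \cdot 8 = \frac{4}{3}$)
$-133917 - 25 \left(\left(-59\right) \left(-60\right) + Y{\left(-5 \right)}\right) = -133917 - 25 \left(\left(-59\right) \left(-60\right) + \frac{4}{3}\right) = -133917 - 25 \left(3540 + \frac{4}{3}\right) = -133917 - 25 \cdot \frac{10624}{3} = -133917 - \frac{265600}{3} = - \frac{667351}{3}$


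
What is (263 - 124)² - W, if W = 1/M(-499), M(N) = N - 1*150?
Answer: 12539330/649 ≈ 19321.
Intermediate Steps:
M(N) = -150 + N (M(N) = N - 150 = -150 + N)
W = -1/649 (W = 1/(-150 - 499) = 1/(-649) = -1/649 ≈ -0.0015408)
(263 - 124)² - W = (263 - 124)² - 1*(-1/649) = 139² + 1/649 = 19321 + 1/649 = 12539330/649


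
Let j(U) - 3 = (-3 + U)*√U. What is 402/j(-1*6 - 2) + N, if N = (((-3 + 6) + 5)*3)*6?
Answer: 141894/977 + 8844*I*√2/977 ≈ 145.23 + 12.802*I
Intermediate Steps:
j(U) = 3 + √U*(-3 + U) (j(U) = 3 + (-3 + U)*√U = 3 + √U*(-3 + U))
N = 144 (N = ((3 + 5)*3)*6 = (8*3)*6 = 24*6 = 144)
402/j(-1*6 - 2) + N = 402/(3 + (-1*6 - 2)^(3/2) - 3*√(-1*6 - 2)) + 144 = 402/(3 + (-6 - 2)^(3/2) - 3*√(-6 - 2)) + 144 = 402/(3 + (-8)^(3/2) - 6*I*√2) + 144 = 402/(3 - 16*I*√2 - 6*I*√2) + 144 = 402/(3 - 22*I*√2) + 144 = 144 + 402/(3 - 22*I*√2)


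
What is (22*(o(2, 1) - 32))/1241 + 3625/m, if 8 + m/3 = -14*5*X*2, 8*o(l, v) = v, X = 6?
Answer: -369565/185712 ≈ -1.9900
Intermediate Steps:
o(l, v) = v/8
m = -2544 (m = -24 + 3*(-14*5*6*2) = -24 + 3*(-420*2) = -24 + 3*(-14*60) = -24 + 3*(-840) = -24 - 2520 = -2544)
(22*(o(2, 1) - 32))/1241 + 3625/m = (22*((1/8)*1 - 32))/1241 + 3625/(-2544) = (22*(1/8 - 32))*(1/1241) + 3625*(-1/2544) = (22*(-255/8))*(1/1241) - 3625/2544 = -2805/4*1/1241 - 3625/2544 = -165/292 - 3625/2544 = -369565/185712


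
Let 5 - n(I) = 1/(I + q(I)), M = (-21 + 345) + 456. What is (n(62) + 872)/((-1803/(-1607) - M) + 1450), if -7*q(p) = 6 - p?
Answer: 98652123/75494510 ≈ 1.3067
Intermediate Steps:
q(p) = -6/7 + p/7 (q(p) = -(6 - p)/7 = -6/7 + p/7)
M = 780 (M = 324 + 456 = 780)
n(I) = 5 - 1/(-6/7 + 8*I/7) (n(I) = 5 - 1/(I + (-6/7 + I/7)) = 5 - 1/(-6/7 + 8*I/7))
(n(62) + 872)/((-1803/(-1607) - M) + 1450) = ((-37 + 40*62)/(2*(-3 + 4*62)) + 872)/((-1803/(-1607) - 1*780) + 1450) = ((-37 + 2480)/(2*(-3 + 248)) + 872)/((-1803*(-1/1607) - 780) + 1450) = ((½)*2443/245 + 872)/((1803/1607 - 780) + 1450) = ((½)*(1/245)*2443 + 872)/(-1251657/1607 + 1450) = (349/70 + 872)/(1078493/1607) = (61389/70)*(1607/1078493) = 98652123/75494510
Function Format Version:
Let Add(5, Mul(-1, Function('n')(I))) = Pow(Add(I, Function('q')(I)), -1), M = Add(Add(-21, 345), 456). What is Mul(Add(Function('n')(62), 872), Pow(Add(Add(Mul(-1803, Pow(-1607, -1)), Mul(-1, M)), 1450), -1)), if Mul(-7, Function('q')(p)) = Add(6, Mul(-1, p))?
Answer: Rational(98652123, 75494510) ≈ 1.3067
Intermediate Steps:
Function('q')(p) = Add(Rational(-6, 7), Mul(Rational(1, 7), p)) (Function('q')(p) = Mul(Rational(-1, 7), Add(6, Mul(-1, p))) = Add(Rational(-6, 7), Mul(Rational(1, 7), p)))
M = 780 (M = Add(324, 456) = 780)
Function('n')(I) = Add(5, Mul(-1, Pow(Add(Rational(-6, 7), Mul(Rational(8, 7), I)), -1))) (Function('n')(I) = Add(5, Mul(-1, Pow(Add(I, Add(Rational(-6, 7), Mul(Rational(1, 7), I))), -1))) = Add(5, Mul(-1, Pow(Add(Rational(-6, 7), Mul(Rational(8, 7), I)), -1))))
Mul(Add(Function('n')(62), 872), Pow(Add(Add(Mul(-1803, Pow(-1607, -1)), Mul(-1, M)), 1450), -1)) = Mul(Add(Mul(Rational(1, 2), Pow(Add(-3, Mul(4, 62)), -1), Add(-37, Mul(40, 62))), 872), Pow(Add(Add(Mul(-1803, Pow(-1607, -1)), Mul(-1, 780)), 1450), -1)) = Mul(Add(Mul(Rational(1, 2), Pow(Add(-3, 248), -1), Add(-37, 2480)), 872), Pow(Add(Add(Mul(-1803, Rational(-1, 1607)), -780), 1450), -1)) = Mul(Add(Mul(Rational(1, 2), Pow(245, -1), 2443), 872), Pow(Add(Add(Rational(1803, 1607), -780), 1450), -1)) = Mul(Add(Mul(Rational(1, 2), Rational(1, 245), 2443), 872), Pow(Add(Rational(-1251657, 1607), 1450), -1)) = Mul(Add(Rational(349, 70), 872), Pow(Rational(1078493, 1607), -1)) = Mul(Rational(61389, 70), Rational(1607, 1078493)) = Rational(98652123, 75494510)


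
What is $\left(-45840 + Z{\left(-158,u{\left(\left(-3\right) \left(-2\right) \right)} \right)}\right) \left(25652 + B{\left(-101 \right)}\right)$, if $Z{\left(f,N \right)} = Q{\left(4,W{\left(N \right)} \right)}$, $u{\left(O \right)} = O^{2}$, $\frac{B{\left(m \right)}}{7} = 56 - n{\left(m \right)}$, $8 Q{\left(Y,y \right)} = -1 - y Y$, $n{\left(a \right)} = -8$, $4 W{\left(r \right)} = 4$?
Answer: $- \frac{2392880625}{2} \approx -1.1964 \cdot 10^{9}$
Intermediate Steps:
$W{\left(r \right)} = 1$ ($W{\left(r \right)} = \frac{1}{4} \cdot 4 = 1$)
$Q{\left(Y,y \right)} = - \frac{1}{8} - \frac{Y y}{8}$ ($Q{\left(Y,y \right)} = \frac{-1 - y Y}{8} = \frac{-1 - Y y}{8} = - \frac{1}{8} - \frac{Y y}{8}$)
$B{\left(m \right)} = 448$ ($B{\left(m \right)} = 7 \left(56 - -8\right) = 7 \left(56 + 8\right) = 7 \cdot 64 = 448$)
$Z{\left(f,N \right)} = - \frac{5}{8}$ ($Z{\left(f,N \right)} = - \frac{1}{8} - \frac{1}{2} \cdot 1 = - \frac{1}{8} - \frac{1}{2} = - \frac{5}{8}$)
$\left(-45840 + Z{\left(-158,u{\left(\left(-3\right) \left(-2\right) \right)} \right)}\right) \left(25652 + B{\left(-101 \right)}\right) = \left(-45840 - \frac{5}{8}\right) \left(25652 + 448\right) = \left(- \frac{366725}{8}\right) 26100 = - \frac{2392880625}{2}$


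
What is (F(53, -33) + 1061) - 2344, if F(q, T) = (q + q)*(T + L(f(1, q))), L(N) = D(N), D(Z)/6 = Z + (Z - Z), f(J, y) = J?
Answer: -4145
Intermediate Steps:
D(Z) = 6*Z (D(Z) = 6*(Z + (Z - Z)) = 6*(Z + 0) = 6*Z)
L(N) = 6*N
F(q, T) = 2*q*(6 + T) (F(q, T) = (q + q)*(T + 6*1) = (2*q)*(T + 6) = (2*q)*(6 + T) = 2*q*(6 + T))
(F(53, -33) + 1061) - 2344 = (2*53*(6 - 33) + 1061) - 2344 = (2*53*(-27) + 1061) - 2344 = (-2862 + 1061) - 2344 = -1801 - 2344 = -4145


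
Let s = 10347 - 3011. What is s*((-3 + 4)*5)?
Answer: 36680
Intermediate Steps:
s = 7336
s*((-3 + 4)*5) = 7336*((-3 + 4)*5) = 7336*(1*5) = 7336*5 = 36680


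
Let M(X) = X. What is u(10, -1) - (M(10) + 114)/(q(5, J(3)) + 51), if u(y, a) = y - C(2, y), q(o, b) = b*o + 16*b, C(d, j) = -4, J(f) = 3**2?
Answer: 809/60 ≈ 13.483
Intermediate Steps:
J(f) = 9
q(o, b) = 16*b + b*o
u(y, a) = 4 + y (u(y, a) = y - 1*(-4) = y + 4 = 4 + y)
u(10, -1) - (M(10) + 114)/(q(5, J(3)) + 51) = (4 + 10) - (10 + 114)/(9*(16 + 5) + 51) = 14 - 124/(9*21 + 51) = 14 - 124/(189 + 51) = 14 - 124/240 = 14 - 1*31/60 = 14 - 31/60 = 809/60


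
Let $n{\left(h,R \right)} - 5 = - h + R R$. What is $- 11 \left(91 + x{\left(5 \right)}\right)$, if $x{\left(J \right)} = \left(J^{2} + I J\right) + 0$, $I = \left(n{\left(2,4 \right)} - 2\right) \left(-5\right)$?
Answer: $3399$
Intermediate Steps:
$n{\left(h,R \right)} = 5 + R^{2} - h$ ($n{\left(h,R \right)} = 5 + \left(- h + R R\right) = 5 + \left(- h + R^{2}\right) = 5 + \left(R^{2} - h\right) = 5 + R^{2} - h$)
$I = -85$ ($I = \left(\left(5 + 4^{2} - 2\right) - 2\right) \left(-5\right) = \left(\left(5 + 16 - 2\right) - 2\right) \left(-5\right) = \left(19 - 2\right) \left(-5\right) = 17 \left(-5\right) = -85$)
$x{\left(J \right)} = J^{2} - 85 J$ ($x{\left(J \right)} = \left(J^{2} - 85 J\right) + 0 = J^{2} - 85 J$)
$- 11 \left(91 + x{\left(5 \right)}\right) = - 11 \left(91 + 5 \left(-85 + 5\right)\right) = - 11 \left(91 + 5 \left(-80\right)\right) = - 11 \left(91 - 400\right) = \left(-11\right) \left(-309\right) = 3399$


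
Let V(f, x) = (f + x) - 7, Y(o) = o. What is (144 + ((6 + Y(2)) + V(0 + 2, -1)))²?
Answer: 21316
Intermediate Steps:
V(f, x) = -7 + f + x
(144 + ((6 + Y(2)) + V(0 + 2, -1)))² = (144 + ((6 + 2) + (-7 + (0 + 2) - 1)))² = (144 + (8 + (-7 + 2 - 1)))² = (144 + (8 - 6))² = (144 + 2)² = 146² = 21316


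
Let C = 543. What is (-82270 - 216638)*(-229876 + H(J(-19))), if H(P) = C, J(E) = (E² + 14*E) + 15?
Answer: 68549468364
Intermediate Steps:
J(E) = 15 + E² + 14*E
H(P) = 543
(-82270 - 216638)*(-229876 + H(J(-19))) = (-82270 - 216638)*(-229876 + 543) = -298908*(-229333) = 68549468364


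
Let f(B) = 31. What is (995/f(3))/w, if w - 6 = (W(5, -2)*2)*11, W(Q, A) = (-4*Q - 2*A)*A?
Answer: 199/4402 ≈ 0.045207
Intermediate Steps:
W(Q, A) = A*(-4*Q - 2*A)
w = 710 (w = 6 + (-2*(-2)*(-2 + 2*5)*2)*11 = 6 + (-2*(-2)*(-2 + 10)*2)*11 = 6 + (-2*(-2)*8*2)*11 = 6 + (32*2)*11 = 6 + 64*11 = 6 + 704 = 710)
(995/f(3))/w = (995/31)/710 = (995*(1/31))*(1/710) = (995/31)*(1/710) = 199/4402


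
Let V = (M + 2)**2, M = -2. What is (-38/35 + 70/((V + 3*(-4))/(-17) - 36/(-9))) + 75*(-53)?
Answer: -1109139/280 ≈ -3961.2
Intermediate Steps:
V = 0 (V = (-2 + 2)**2 = 0**2 = 0)
(-38/35 + 70/((V + 3*(-4))/(-17) - 36/(-9))) + 75*(-53) = (-38/35 + 70/((0 + 3*(-4))/(-17) - 36/(-9))) + 75*(-53) = (-38*1/35 + 70/((0 - 12)*(-1/17) - 36*(-1/9))) - 3975 = (-38/35 + 70/(-12*(-1/17) + 4)) - 3975 = (-38/35 + 70/(12/17 + 4)) - 3975 = (-38/35 + 70/(80/17)) - 3975 = (-38/35 + 70*(17/80)) - 3975 = (-38/35 + 119/8) - 3975 = 3861/280 - 3975 = -1109139/280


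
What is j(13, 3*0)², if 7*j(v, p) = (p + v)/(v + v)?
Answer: 1/196 ≈ 0.0051020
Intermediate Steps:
j(v, p) = (p + v)/(14*v) (j(v, p) = ((p + v)/(v + v))/7 = ((p + v)/((2*v)))/7 = ((p + v)*(1/(2*v)))/7 = ((p + v)/(2*v))/7 = (p + v)/(14*v))
j(13, 3*0)² = ((1/14)*(3*0 + 13)/13)² = ((1/14)*(1/13)*(0 + 13))² = ((1/14)*(1/13)*13)² = (1/14)² = 1/196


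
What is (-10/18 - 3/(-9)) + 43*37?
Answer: 14317/9 ≈ 1590.8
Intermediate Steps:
(-10/18 - 3/(-9)) + 43*37 = (-10*1/18 - 3*(-⅑)) + 1591 = (-5/9 + ⅓) + 1591 = -2/9 + 1591 = 14317/9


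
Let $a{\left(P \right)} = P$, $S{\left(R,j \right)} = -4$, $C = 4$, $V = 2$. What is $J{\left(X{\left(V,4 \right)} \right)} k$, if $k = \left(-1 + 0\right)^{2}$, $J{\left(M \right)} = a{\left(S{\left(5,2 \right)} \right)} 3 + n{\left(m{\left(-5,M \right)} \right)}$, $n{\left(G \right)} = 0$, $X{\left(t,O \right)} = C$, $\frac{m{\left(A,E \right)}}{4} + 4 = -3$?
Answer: $-12$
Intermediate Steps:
$m{\left(A,E \right)} = -28$ ($m{\left(A,E \right)} = -16 + 4 \left(-3\right) = -16 - 12 = -28$)
$X{\left(t,O \right)} = 4$
$J{\left(M \right)} = -12$ ($J{\left(M \right)} = \left(-4\right) 3 + 0 = -12 + 0 = -12$)
$k = 1$ ($k = \left(-1\right)^{2} = 1$)
$J{\left(X{\left(V,4 \right)} \right)} k = \left(-12\right) 1 = -12$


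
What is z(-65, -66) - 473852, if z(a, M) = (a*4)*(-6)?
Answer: -472292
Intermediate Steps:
z(a, M) = -24*a (z(a, M) = (4*a)*(-6) = -24*a)
z(-65, -66) - 473852 = -24*(-65) - 473852 = 1560 - 473852 = -472292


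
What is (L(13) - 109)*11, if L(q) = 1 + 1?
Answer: -1177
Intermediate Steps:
L(q) = 2
(L(13) - 109)*11 = (2 - 109)*11 = -107*11 = -1177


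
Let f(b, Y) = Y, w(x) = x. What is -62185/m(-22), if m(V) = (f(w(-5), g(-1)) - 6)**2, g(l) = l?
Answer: -62185/49 ≈ -1269.1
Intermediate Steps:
m(V) = 49 (m(V) = (-1 - 6)**2 = (-7)**2 = 49)
-62185/m(-22) = -62185/49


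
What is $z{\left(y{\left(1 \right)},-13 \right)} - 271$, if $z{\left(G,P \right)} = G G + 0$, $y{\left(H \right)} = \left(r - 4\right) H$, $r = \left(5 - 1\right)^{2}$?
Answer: $-127$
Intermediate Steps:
$r = 16$ ($r = 4^{2} = 16$)
$y{\left(H \right)} = 12 H$ ($y{\left(H \right)} = \left(16 - 4\right) H = 12 H$)
$z{\left(G,P \right)} = G^{2}$ ($z{\left(G,P \right)} = G^{2} + 0 = G^{2}$)
$z{\left(y{\left(1 \right)},-13 \right)} - 271 = \left(12 \cdot 1\right)^{2} - 271 = 12^{2} - 271 = 144 - 271 = -127$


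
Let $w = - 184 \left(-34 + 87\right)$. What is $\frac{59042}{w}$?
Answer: $- \frac{557}{92} \approx -6.0543$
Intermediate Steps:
$w = -9752$ ($w = \left(-184\right) 53 = -9752$)
$\frac{59042}{w} = \frac{59042}{-9752} = 59042 \left(- \frac{1}{9752}\right) = - \frac{557}{92}$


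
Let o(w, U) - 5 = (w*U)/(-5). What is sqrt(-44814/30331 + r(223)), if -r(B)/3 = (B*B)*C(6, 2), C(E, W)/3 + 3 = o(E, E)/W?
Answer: sqrt(3445189545262290)/43330 ≈ 1354.6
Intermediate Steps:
o(w, U) = 5 - U*w/5 (o(w, U) = 5 + (w*U)/(-5) = 5 + (U*w)*(-1/5) = 5 - U*w/5)
C(E, W) = -9 + 3*(5 - E**2/5)/W (C(E, W) = -9 + 3*((5 - E*E/5)/W) = -9 + 3*((5 - E**2/5)/W) = -9 + 3*(5 - E**2/5)/W)
r(B) = 369*B**2/10 (r(B) = -3*B*B*(3/5)*(25 - 1*6**2 - 15*2)/2 = -3*B**2*(3/5)*(1/2)*(25 - 1*36 - 30) = -3*B**2*(3/5)*(1/2)*(25 - 36 - 30) = -3*B**2*(3/5)*(1/2)*(-41) = -3*B**2*(-123)/10 = -(-369)*B**2/10 = 369*B**2/10)
sqrt(-44814/30331 + r(223)) = sqrt(-44814/30331 + (369/10)*223**2) = sqrt(-44814*1/30331 + (369/10)*49729) = sqrt(-6402/4333 + 18350001/10) = sqrt(79510490313/43330) = sqrt(3445189545262290)/43330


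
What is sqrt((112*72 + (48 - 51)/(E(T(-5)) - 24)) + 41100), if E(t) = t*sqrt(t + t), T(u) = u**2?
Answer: sqrt(-1179939 + 6145500*sqrt(2))/sqrt(-24 + 125*sqrt(2)) ≈ 221.73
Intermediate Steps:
E(t) = sqrt(2)*t**(3/2) (E(t) = t*sqrt(2*t) = t*(sqrt(2)*sqrt(t)) = sqrt(2)*t**(3/2))
sqrt((112*72 + (48 - 51)/(E(T(-5)) - 24)) + 41100) = sqrt((112*72 + (48 - 51)/(sqrt(2)*((-5)**2)**(3/2) - 24)) + 41100) = sqrt((8064 - 3/(sqrt(2)*25**(3/2) - 24)) + 41100) = sqrt((8064 - 3/(sqrt(2)*125 - 24)) + 41100) = sqrt((8064 - 3/(125*sqrt(2) - 24)) + 41100) = sqrt((8064 - 3/(-24 + 125*sqrt(2))) + 41100) = sqrt(49164 - 3/(-24 + 125*sqrt(2)))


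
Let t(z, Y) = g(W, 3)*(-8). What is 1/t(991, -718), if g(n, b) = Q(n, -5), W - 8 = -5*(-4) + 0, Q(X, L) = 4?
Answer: -1/32 ≈ -0.031250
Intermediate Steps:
W = 28 (W = 8 + (-5*(-4) + 0) = 8 + (20 + 0) = 8 + 20 = 28)
g(n, b) = 4
t(z, Y) = -32 (t(z, Y) = 4*(-8) = -32)
1/t(991, -718) = 1/(-32) = -1/32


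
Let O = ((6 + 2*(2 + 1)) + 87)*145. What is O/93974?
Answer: 14355/93974 ≈ 0.15276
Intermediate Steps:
O = 14355 (O = ((6 + 2*3) + 87)*145 = ((6 + 6) + 87)*145 = (12 + 87)*145 = 99*145 = 14355)
O/93974 = 14355/93974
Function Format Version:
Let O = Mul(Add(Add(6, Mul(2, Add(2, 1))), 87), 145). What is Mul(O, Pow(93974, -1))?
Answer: Rational(14355, 93974) ≈ 0.15276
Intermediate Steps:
O = 14355 (O = Mul(Add(Add(6, Mul(2, 3)), 87), 145) = Mul(Add(Add(6, 6), 87), 145) = Mul(Add(12, 87), 145) = Mul(99, 145) = 14355)
Mul(O, Pow(93974, -1)) = Mul(14355, Pow(93974, -1)) = Mul(14355, Rational(1, 93974)) = Rational(14355, 93974)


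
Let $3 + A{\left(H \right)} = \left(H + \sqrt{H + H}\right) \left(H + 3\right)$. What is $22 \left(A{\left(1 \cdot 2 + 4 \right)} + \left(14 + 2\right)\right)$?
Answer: $1474 + 396 \sqrt{3} \approx 2159.9$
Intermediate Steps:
$A{\left(H \right)} = -3 + \left(3 + H\right) \left(H + \sqrt{2} \sqrt{H}\right)$ ($A{\left(H \right)} = -3 + \left(H + \sqrt{H + H}\right) \left(H + 3\right) = -3 + \left(H + \sqrt{2 H}\right) \left(3 + H\right) = -3 + \left(H + \sqrt{2} \sqrt{H}\right) \left(3 + H\right) = -3 + \left(3 + H\right) \left(H + \sqrt{2} \sqrt{H}\right)$)
$22 \left(A{\left(1 \cdot 2 + 4 \right)} + \left(14 + 2\right)\right) = 22 \left(\left(-3 + \left(1 \cdot 2 + 4\right)^{2} + 3 \left(1 \cdot 2 + 4\right) + \sqrt{2} \left(1 \cdot 2 + 4\right)^{\frac{3}{2}} + 3 \sqrt{2} \sqrt{1 \cdot 2 + 4}\right) + \left(14 + 2\right)\right) = 22 \left(\left(-3 + \left(2 + 4\right)^{2} + 3 \left(2 + 4\right) + \sqrt{2} \left(2 + 4\right)^{\frac{3}{2}} + 3 \sqrt{2} \sqrt{2 + 4}\right) + 16\right) = 22 \left(\left(-3 + 6^{2} + 3 \cdot 6 + \sqrt{2} \cdot 6^{\frac{3}{2}} + 3 \sqrt{2} \sqrt{6}\right) + 16\right) = 22 \left(\left(-3 + 36 + 18 + \sqrt{2} \cdot 6 \sqrt{6} + 6 \sqrt{3}\right) + 16\right) = 22 \left(\left(-3 + 36 + 18 + 12 \sqrt{3} + 6 \sqrt{3}\right) + 16\right) = 22 \left(\left(51 + 18 \sqrt{3}\right) + 16\right) = 22 \left(67 + 18 \sqrt{3}\right) = 1474 + 396 \sqrt{3}$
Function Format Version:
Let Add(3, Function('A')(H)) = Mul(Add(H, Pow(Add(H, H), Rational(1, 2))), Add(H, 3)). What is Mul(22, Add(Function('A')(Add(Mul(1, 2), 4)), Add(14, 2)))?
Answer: Add(1474, Mul(396, Pow(3, Rational(1, 2)))) ≈ 2159.9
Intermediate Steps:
Function('A')(H) = Add(-3, Mul(Add(3, H), Add(H, Mul(Pow(2, Rational(1, 2)), Pow(H, Rational(1, 2)))))) (Function('A')(H) = Add(-3, Mul(Add(H, Pow(Add(H, H), Rational(1, 2))), Add(H, 3))) = Add(-3, Mul(Add(H, Pow(Mul(2, H), Rational(1, 2))), Add(3, H))) = Add(-3, Mul(Add(H, Mul(Pow(2, Rational(1, 2)), Pow(H, Rational(1, 2)))), Add(3, H))) = Add(-3, Mul(Add(3, H), Add(H, Mul(Pow(2, Rational(1, 2)), Pow(H, Rational(1, 2)))))))
Mul(22, Add(Function('A')(Add(Mul(1, 2), 4)), Add(14, 2))) = Mul(22, Add(Add(-3, Pow(Add(Mul(1, 2), 4), 2), Mul(3, Add(Mul(1, 2), 4)), Mul(Pow(2, Rational(1, 2)), Pow(Add(Mul(1, 2), 4), Rational(3, 2))), Mul(3, Pow(2, Rational(1, 2)), Pow(Add(Mul(1, 2), 4), Rational(1, 2)))), Add(14, 2))) = Mul(22, Add(Add(-3, Pow(Add(2, 4), 2), Mul(3, Add(2, 4)), Mul(Pow(2, Rational(1, 2)), Pow(Add(2, 4), Rational(3, 2))), Mul(3, Pow(2, Rational(1, 2)), Pow(Add(2, 4), Rational(1, 2)))), 16)) = Mul(22, Add(Add(-3, Pow(6, 2), Mul(3, 6), Mul(Pow(2, Rational(1, 2)), Pow(6, Rational(3, 2))), Mul(3, Pow(2, Rational(1, 2)), Pow(6, Rational(1, 2)))), 16)) = Mul(22, Add(Add(-3, 36, 18, Mul(Pow(2, Rational(1, 2)), Mul(6, Pow(6, Rational(1, 2)))), Mul(6, Pow(3, Rational(1, 2)))), 16)) = Mul(22, Add(Add(-3, 36, 18, Mul(12, Pow(3, Rational(1, 2))), Mul(6, Pow(3, Rational(1, 2)))), 16)) = Mul(22, Add(Add(51, Mul(18, Pow(3, Rational(1, 2)))), 16)) = Mul(22, Add(67, Mul(18, Pow(3, Rational(1, 2))))) = Add(1474, Mul(396, Pow(3, Rational(1, 2))))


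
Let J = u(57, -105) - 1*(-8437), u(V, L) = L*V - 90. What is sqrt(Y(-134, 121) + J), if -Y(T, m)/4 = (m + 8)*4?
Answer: sqrt(298) ≈ 17.263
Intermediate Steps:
u(V, L) = -90 + L*V
Y(T, m) = -128 - 16*m (Y(T, m) = -4*(m + 8)*4 = -4*(8 + m)*4 = -4*(32 + 4*m) = -128 - 16*m)
J = 2362 (J = (-90 - 105*57) - 1*(-8437) = (-90 - 5985) + 8437 = -6075 + 8437 = 2362)
sqrt(Y(-134, 121) + J) = sqrt((-128 - 16*121) + 2362) = sqrt((-128 - 1936) + 2362) = sqrt(-2064 + 2362) = sqrt(298)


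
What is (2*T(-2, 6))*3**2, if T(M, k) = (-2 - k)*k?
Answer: -864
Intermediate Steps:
T(M, k) = k*(-2 - k)
(2*T(-2, 6))*3**2 = (2*(-1*6*(2 + 6)))*3**2 = (2*(-1*6*8))*9 = (2*(-48))*9 = -96*9 = -864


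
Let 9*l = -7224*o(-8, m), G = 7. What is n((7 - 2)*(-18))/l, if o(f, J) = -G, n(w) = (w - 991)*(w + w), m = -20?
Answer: 145935/4214 ≈ 34.631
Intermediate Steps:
n(w) = 2*w*(-991 + w) (n(w) = (-991 + w)*(2*w) = 2*w*(-991 + w))
o(f, J) = -7 (o(f, J) = -1*7 = -7)
l = 16856/3 (l = (-7224*(-7))/9 = (⅑)*50568 = 16856/3 ≈ 5618.7)
n((7 - 2)*(-18))/l = (2*((7 - 2)*(-18))*(-991 + (7 - 2)*(-18)))/(16856/3) = (2*(5*(-18))*(-991 + 5*(-18)))*(3/16856) = (2*(-90)*(-991 - 90))*(3/16856) = (2*(-90)*(-1081))*(3/16856) = 194580*(3/16856) = 145935/4214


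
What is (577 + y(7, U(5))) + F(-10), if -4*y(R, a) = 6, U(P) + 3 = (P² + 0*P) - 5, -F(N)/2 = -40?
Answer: 1311/2 ≈ 655.50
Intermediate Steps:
F(N) = 80 (F(N) = -2*(-40) = 80)
U(P) = -8 + P² (U(P) = -3 + ((P² + 0*P) - 5) = -3 + ((P² + 0) - 5) = -3 + (P² - 5) = -3 + (-5 + P²) = -8 + P²)
y(R, a) = -3/2 (y(R, a) = -¼*6 = -3/2)
(577 + y(7, U(5))) + F(-10) = (577 - 3/2) + 80 = 1151/2 + 80 = 1311/2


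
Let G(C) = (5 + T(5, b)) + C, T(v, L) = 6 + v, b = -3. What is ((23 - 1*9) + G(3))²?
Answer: 1089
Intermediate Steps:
G(C) = 16 + C (G(C) = (5 + (6 + 5)) + C = (5 + 11) + C = 16 + C)
((23 - 1*9) + G(3))² = ((23 - 1*9) + (16 + 3))² = ((23 - 9) + 19)² = (14 + 19)² = 33² = 1089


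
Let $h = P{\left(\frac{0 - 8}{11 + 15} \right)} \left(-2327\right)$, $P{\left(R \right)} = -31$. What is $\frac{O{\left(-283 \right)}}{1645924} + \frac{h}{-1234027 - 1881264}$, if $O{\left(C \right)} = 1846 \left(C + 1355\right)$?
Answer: $\frac{1511538680951}{1281883055971} \approx 1.1792$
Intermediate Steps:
$O{\left(C \right)} = 2501330 + 1846 C$ ($O{\left(C \right)} = 1846 \left(1355 + C\right) = 2501330 + 1846 C$)
$h = 72137$ ($h = \left(-31\right) \left(-2327\right) = 72137$)
$\frac{O{\left(-283 \right)}}{1645924} + \frac{h}{-1234027 - 1881264} = \frac{2501330 + 1846 \left(-283\right)}{1645924} + \frac{72137}{-1234027 - 1881264} = \left(2501330 - 522418\right) \frac{1}{1645924} + \frac{72137}{-1234027 - 1881264} = 1978912 \cdot \frac{1}{1645924} + \frac{72137}{-3115291} = \frac{494728}{411481} + 72137 \left(- \frac{1}{3115291}\right) = \frac{494728}{411481} - \frac{72137}{3115291} = \frac{1511538680951}{1281883055971}$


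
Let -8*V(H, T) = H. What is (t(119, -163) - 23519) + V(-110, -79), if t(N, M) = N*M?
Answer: -171609/4 ≈ -42902.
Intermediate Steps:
t(N, M) = M*N
V(H, T) = -H/8
(t(119, -163) - 23519) + V(-110, -79) = (-163*119 - 23519) - ⅛*(-110) = (-19397 - 23519) + 55/4 = -42916 + 55/4 = -171609/4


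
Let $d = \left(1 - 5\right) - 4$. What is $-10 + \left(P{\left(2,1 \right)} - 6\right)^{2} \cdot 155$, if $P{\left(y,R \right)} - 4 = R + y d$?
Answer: $44785$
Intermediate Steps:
$d = -8$ ($d = -4 - 4 = -8$)
$P{\left(y,R \right)} = 4 + R - 8 y$ ($P{\left(y,R \right)} = 4 + \left(R + y \left(-8\right)\right) = 4 + \left(R - 8 y\right) = 4 + R - 8 y$)
$-10 + \left(P{\left(2,1 \right)} - 6\right)^{2} \cdot 155 = -10 + \left(\left(4 + 1 - 16\right) - 6\right)^{2} \cdot 155 = -10 + \left(-11 - 6\right)^{2} \cdot 155 = -10 + \left(-17\right)^{2} \cdot 155 = -10 + 289 \cdot 155 = -10 + 44795 = 44785$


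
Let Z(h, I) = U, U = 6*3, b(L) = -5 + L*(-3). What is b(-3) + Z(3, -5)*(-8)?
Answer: -140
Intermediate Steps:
b(L) = -5 - 3*L
U = 18
Z(h, I) = 18
b(-3) + Z(3, -5)*(-8) = (-5 - 3*(-3)) + 18*(-8) = (-5 + 9) - 144 = 4 - 144 = -140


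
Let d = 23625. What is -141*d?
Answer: -3331125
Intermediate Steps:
-141*d = -141*23625 = -3331125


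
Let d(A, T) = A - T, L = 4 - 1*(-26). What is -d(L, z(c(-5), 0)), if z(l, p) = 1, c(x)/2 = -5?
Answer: -29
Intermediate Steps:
c(x) = -10 (c(x) = 2*(-5) = -10)
L = 30 (L = 4 + 26 = 30)
-d(L, z(c(-5), 0)) = -(30 - 1*1) = -(30 - 1) = -1*29 = -29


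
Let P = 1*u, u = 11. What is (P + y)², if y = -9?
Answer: 4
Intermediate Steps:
P = 11 (P = 1*11 = 11)
(P + y)² = (11 - 9)² = 2² = 4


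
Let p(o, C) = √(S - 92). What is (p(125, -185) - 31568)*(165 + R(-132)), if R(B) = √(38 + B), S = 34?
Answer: -(165 + I*√94)*(31568 - I*√58) ≈ -5.2088e+6 - 3.0481e+5*I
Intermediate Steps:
p(o, C) = I*√58 (p(o, C) = √(34 - 92) = √(-58) = I*√58)
(p(125, -185) - 31568)*(165 + R(-132)) = (I*√58 - 31568)*(165 + √(38 - 132)) = (-31568 + I*√58)*(165 + √(-94)) = (-31568 + I*√58)*(165 + I*√94)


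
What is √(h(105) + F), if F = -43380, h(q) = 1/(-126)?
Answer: I*√76522334/42 ≈ 208.28*I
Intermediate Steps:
h(q) = -1/126
√(h(105) + F) = √(-1/126 - 43380) = √(-5465881/126) = I*√76522334/42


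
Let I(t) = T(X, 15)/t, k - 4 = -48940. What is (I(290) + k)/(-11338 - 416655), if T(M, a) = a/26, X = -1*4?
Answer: 73795485/645413444 ≈ 0.11434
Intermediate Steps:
k = -48936 (k = 4 - 48940 = -48936)
X = -4
T(M, a) = a/26 (T(M, a) = a*(1/26) = a/26)
I(t) = 15/(26*t) (I(t) = ((1/26)*15)/t = 15/(26*t))
(I(290) + k)/(-11338 - 416655) = ((15/26)/290 - 48936)/(-11338 - 416655) = ((15/26)*(1/290) - 48936)/(-427993) = (3/1508 - 48936)*(-1/427993) = -73795485/1508*(-1/427993) = 73795485/645413444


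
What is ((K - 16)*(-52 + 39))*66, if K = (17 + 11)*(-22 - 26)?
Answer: 1166880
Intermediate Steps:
K = -1344 (K = 28*(-48) = -1344)
((K - 16)*(-52 + 39))*66 = ((-1344 - 16)*(-52 + 39))*66 = -1360*(-13)*66 = 17680*66 = 1166880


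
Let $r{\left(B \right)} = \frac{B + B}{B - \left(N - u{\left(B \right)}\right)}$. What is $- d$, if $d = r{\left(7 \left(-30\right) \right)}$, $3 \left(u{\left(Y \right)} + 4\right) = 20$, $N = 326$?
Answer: $- \frac{63}{80} \approx -0.7875$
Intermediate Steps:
$u{\left(Y \right)} = \frac{8}{3}$ ($u{\left(Y \right)} = -4 + \frac{1}{3} \cdot 20 = -4 + \frac{20}{3} = \frac{8}{3}$)
$r{\left(B \right)} = \frac{2 B}{- \frac{970}{3} + B}$ ($r{\left(B \right)} = \frac{B + B}{B + \left(\frac{8}{3} - 326\right)} = \frac{2 B}{B + \left(\frac{8}{3} - 326\right)} = \frac{2 B}{B - \frac{970}{3}} = \frac{2 B}{- \frac{970}{3} + B}$)
$d = \frac{63}{80}$ ($d = \frac{6 \cdot 7 \left(-30\right)}{-970 + 3 \cdot 7 \left(-30\right)} = 6 \left(-210\right) \frac{1}{-970 + 3 \left(-210\right)} = 6 \left(-210\right) \frac{1}{-970 - 630} = 6 \left(-210\right) \frac{1}{-1600} = 6 \left(-210\right) \left(- \frac{1}{1600}\right) = \frac{63}{80} \approx 0.7875$)
$- d = \left(-1\right) \frac{63}{80} = - \frac{63}{80}$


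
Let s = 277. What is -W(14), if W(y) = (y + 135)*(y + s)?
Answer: -43359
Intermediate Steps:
W(y) = (135 + y)*(277 + y) (W(y) = (y + 135)*(y + 277) = (135 + y)*(277 + y))
-W(14) = -(37395 + 14**2 + 412*14) = -(37395 + 196 + 5768) = -1*43359 = -43359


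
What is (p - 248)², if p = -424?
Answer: 451584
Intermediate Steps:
(p - 248)² = (-424 - 248)² = (-672)² = 451584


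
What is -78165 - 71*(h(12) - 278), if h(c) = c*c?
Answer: -68651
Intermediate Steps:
h(c) = c**2
-78165 - 71*(h(12) - 278) = -78165 - 71*(12**2 - 278) = -78165 - 71*(144 - 278) = -78165 - 71*(-134) = -78165 - 1*(-9514) = -78165 + 9514 = -68651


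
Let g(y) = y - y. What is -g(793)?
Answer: 0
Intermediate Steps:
g(y) = 0
-g(793) = -1*0 = 0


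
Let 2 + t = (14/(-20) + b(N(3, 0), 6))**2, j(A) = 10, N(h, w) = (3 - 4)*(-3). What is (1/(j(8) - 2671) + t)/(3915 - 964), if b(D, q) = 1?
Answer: -508351/785261100 ≈ -0.00064737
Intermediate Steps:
N(h, w) = 3 (N(h, w) = -1*(-3) = 3)
t = -191/100 (t = -2 + (14/(-20) + 1)**2 = -2 + (14*(-1/20) + 1)**2 = -2 + (-7/10 + 1)**2 = -2 + (3/10)**2 = -2 + 9/100 = -191/100 ≈ -1.9100)
(1/(j(8) - 2671) + t)/(3915 - 964) = (1/(10 - 2671) - 191/100)/(3915 - 964) = (1/(-2661) - 191/100)/2951 = (-1/2661 - 191/100)*(1/2951) = -508351/266100*1/2951 = -508351/785261100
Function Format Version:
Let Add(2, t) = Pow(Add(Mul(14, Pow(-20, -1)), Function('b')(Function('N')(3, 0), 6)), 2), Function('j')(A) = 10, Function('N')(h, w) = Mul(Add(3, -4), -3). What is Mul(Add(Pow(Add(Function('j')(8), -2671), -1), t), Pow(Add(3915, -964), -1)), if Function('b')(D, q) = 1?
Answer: Rational(-508351, 785261100) ≈ -0.00064737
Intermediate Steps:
Function('N')(h, w) = 3 (Function('N')(h, w) = Mul(-1, -3) = 3)
t = Rational(-191, 100) (t = Add(-2, Pow(Add(Mul(14, Pow(-20, -1)), 1), 2)) = Add(-2, Pow(Add(Mul(14, Rational(-1, 20)), 1), 2)) = Add(-2, Pow(Add(Rational(-7, 10), 1), 2)) = Add(-2, Pow(Rational(3, 10), 2)) = Add(-2, Rational(9, 100)) = Rational(-191, 100) ≈ -1.9100)
Mul(Add(Pow(Add(Function('j')(8), -2671), -1), t), Pow(Add(3915, -964), -1)) = Mul(Add(Pow(Add(10, -2671), -1), Rational(-191, 100)), Pow(Add(3915, -964), -1)) = Mul(Add(Pow(-2661, -1), Rational(-191, 100)), Pow(2951, -1)) = Mul(Add(Rational(-1, 2661), Rational(-191, 100)), Rational(1, 2951)) = Mul(Rational(-508351, 266100), Rational(1, 2951)) = Rational(-508351, 785261100)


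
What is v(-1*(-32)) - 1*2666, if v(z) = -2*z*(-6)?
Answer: -2282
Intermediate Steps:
v(z) = 12*z
v(-1*(-32)) - 1*2666 = 12*(-1*(-32)) - 1*2666 = 12*32 - 2666 = 384 - 2666 = -2282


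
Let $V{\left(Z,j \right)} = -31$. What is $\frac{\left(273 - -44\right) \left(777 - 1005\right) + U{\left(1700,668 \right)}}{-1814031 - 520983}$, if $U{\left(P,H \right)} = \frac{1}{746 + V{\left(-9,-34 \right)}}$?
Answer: $\frac{51677339}{1669535010} \approx 0.030953$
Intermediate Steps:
$U{\left(P,H \right)} = \frac{1}{715}$ ($U{\left(P,H \right)} = \frac{1}{746 - 31} = \frac{1}{715}$)
$\frac{\left(273 - -44\right) \left(777 - 1005\right) + U{\left(1700,668 \right)}}{-1814031 - 520983} = \frac{\left(273 - -44\right) \left(777 - 1005\right) + \frac{1}{715}}{-1814031 - 520983} = \frac{\left(273 + 44\right) \left(-228\right) + \frac{1}{715}}{-2335014} = \left(317 \left(-228\right) + \frac{1}{715}\right) \left(- \frac{1}{2335014}\right) = \left(-72276 + \frac{1}{715}\right) \left(- \frac{1}{2335014}\right) = \left(- \frac{51677339}{715}\right) \left(- \frac{1}{2335014}\right) = \frac{51677339}{1669535010}$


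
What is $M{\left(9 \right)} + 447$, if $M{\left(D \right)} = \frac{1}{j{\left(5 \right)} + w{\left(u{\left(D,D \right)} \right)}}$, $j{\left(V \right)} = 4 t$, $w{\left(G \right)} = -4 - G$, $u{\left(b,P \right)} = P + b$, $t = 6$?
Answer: $\frac{895}{2} \approx 447.5$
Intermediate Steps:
$j{\left(V \right)} = 24$ ($j{\left(V \right)} = 4 \cdot 6 = 24$)
$M{\left(D \right)} = \frac{1}{20 - 2 D}$ ($M{\left(D \right)} = \frac{1}{24 - \left(4 + 2 D\right)} = \frac{1}{20 - 2 D}$)
$M{\left(9 \right)} + 447 = - \frac{1}{-20 + 2 \cdot 9} + 447 = - \frac{1}{-20 + 18} + 447 = - \frac{1}{-2} + 447 = \left(-1\right) \left(- \frac{1}{2}\right) + 447 = \frac{1}{2} + 447 = \frac{895}{2}$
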